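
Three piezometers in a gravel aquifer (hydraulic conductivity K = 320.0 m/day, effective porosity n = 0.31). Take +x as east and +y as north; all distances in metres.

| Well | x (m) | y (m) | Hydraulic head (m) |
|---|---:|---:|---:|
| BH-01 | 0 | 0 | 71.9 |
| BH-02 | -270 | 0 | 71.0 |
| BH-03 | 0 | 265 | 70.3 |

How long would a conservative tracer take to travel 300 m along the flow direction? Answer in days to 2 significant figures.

∂h/∂x = (71.0 − 71.9) / (-270 − 0) = +0.003333
∂h/∂y = (70.3 − 71.9) / (265 − 0) = -0.006038
|∇h| = √(0.003333² + -0.006038²) = 0.006897
Seepage velocity v = K·i/n = 320.0 × 0.006897 / 0.31 = 7.119 m/day.
t = 300 / 7.119 = 42.14 days.

42 days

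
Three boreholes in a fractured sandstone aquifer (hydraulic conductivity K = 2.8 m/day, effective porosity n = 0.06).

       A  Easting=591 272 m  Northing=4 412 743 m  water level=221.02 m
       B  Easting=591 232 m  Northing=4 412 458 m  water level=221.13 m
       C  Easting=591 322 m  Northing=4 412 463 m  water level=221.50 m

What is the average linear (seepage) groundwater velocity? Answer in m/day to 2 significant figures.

0.20 m/day

Taking A as reference: B−A = (-40, -285, +0.11); C−A = (50, -280, +0.48).
Solve a·Δx + b·Δy = Δh: det = (-40)·(-280) − 50·(-285) = 25450.
∂h/∂x = [(+0.11)·(-280) − (+0.48)·(-285)] / 25450 = +0.004165
∂h/∂y = [(-40)·(+0.48) − 50·(+0.11)] / 25450 = -0.0009705
|∇h| = √(0.004165² + -0.0009705²) = 0.004277
Seepage velocity v = K·i/n = 2.8 × 0.004277 / 0.06 = 0.1996 m/day.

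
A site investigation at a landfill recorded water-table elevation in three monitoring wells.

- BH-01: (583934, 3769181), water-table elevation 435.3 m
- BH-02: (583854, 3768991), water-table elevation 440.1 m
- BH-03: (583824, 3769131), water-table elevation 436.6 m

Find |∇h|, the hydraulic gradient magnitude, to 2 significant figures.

Differences from BH-01: to BH-02 (Δx, Δy, Δh) = (-80, -190, +4.8); to BH-03 = (-110, -50, +1.3).
Solve a·Δx + b·Δy = Δh: det = (-80)·(-50) − (-110)·(-190) = -16900.
∂h/∂x = [(+4.8)·(-50) − (+1.3)·(-190)] / -16900 = -0.0004142
∂h/∂y = [(-80)·(+1.3) − (-110)·(+4.8)] / -16900 = -0.02509
|∇h| = √(-0.0004142² + -0.02509²) = 0.02509

0.025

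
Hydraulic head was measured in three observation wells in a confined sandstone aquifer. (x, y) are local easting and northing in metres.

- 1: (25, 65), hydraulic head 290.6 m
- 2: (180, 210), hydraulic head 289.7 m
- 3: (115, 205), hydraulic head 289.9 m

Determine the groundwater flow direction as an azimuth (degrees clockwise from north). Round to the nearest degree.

042°

Differences from 1: to 2 (Δx, Δy, Δh) = (155, 145, -0.9); to 3 = (90, 140, -0.7).
Solve a·Δx + b·Δy = Δh: det = 155·140 − 90·145 = 8650.
∂h/∂x = [(-0.9)·140 − (-0.7)·145] / 8650 = -0.002832
∂h/∂y = [155·(-0.7) − 90·(-0.9)] / 8650 = -0.003179
Flow direction (−∇h) has components (+0.002832 E, +0.003179 N).
Azimuth = atan2(E, N) = atan2(+0.002832, +0.003179) = 41.7° ≈ 042°.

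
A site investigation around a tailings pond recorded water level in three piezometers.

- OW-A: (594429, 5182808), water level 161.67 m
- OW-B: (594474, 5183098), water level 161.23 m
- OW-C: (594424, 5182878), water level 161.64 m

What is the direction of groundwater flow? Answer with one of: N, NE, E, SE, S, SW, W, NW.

Taking OW-A as reference: OW-B−OW-A = (45, 290, -0.44); OW-C−OW-A = (-5, 70, -0.03).
Solve a·Δx + b·Δy = Δh: det = 45·70 − (-5)·290 = 4600.
∂h/∂x = [(-0.44)·70 − (-0.03)·290] / 4600 = -0.004804
∂h/∂y = [45·(-0.03) − (-5)·(-0.44)] / 4600 = -0.0007717
Flow = −∇h = (+0.004804 east, +0.0007717 north), which points east.

E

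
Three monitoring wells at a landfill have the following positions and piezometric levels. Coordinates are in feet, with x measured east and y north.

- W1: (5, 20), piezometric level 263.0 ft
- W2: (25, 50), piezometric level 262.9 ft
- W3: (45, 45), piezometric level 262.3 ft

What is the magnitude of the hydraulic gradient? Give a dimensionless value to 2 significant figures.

0.030

Differences from W1: to W2 (Δx, Δy, Δh) = (20, 30, -0.1); to W3 = (40, 25, -0.7).
Determinant of the coordinate differences = 20·25 − 40·30 = -700.
∂h/∂x = [(-0.1)·25 − (-0.7)·30] / -700 = -0.02643
∂h/∂y = [20·(-0.7) − 40·(-0.1)] / -700 = +0.01429
|∇h| = √(-0.02643² + 0.01429²) = 0.03005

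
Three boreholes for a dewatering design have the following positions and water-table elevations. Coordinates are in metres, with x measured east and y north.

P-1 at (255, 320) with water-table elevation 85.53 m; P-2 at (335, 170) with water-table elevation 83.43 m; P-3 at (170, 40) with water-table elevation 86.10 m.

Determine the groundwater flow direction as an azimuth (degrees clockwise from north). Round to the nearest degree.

Differences from P-1: to P-2 (Δx, Δy, Δh) = (80, -150, -2.10); to P-3 = (-85, -280, +0.57).
Solve a·Δx + b·Δy = Δh: det = 80·(-280) − (-85)·(-150) = -35150.
∂h/∂x = [(-2.10)·(-280) − (+0.57)·(-150)] / -35150 = -0.01916
∂h/∂y = [80·(+0.57) − (-85)·(-2.10)] / -35150 = +0.003781
Flow direction (−∇h) has components (+0.01916 E, -0.003781 N).
Azimuth = atan2(E, N) = atan2(+0.01916, -0.003781) = 101.2° ≈ 101°.

101°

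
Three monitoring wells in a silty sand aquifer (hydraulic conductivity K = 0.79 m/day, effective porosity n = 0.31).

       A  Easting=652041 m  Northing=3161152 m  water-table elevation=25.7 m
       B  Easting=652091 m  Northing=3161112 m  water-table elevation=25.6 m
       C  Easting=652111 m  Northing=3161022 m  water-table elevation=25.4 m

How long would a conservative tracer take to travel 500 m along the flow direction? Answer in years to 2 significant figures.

Differences from A: to B (Δx, Δy, Δh) = (50, -40, -0.1); to C = (70, -130, -0.3).
Solve a·Δx + b·Δy = Δh: det = 50·(-130) − 70·(-40) = -3700.
∂h/∂x = [(-0.1)·(-130) − (-0.3)·(-40)] / -3700 = -0.0002703
∂h/∂y = [50·(-0.3) − 70·(-0.1)] / -3700 = +0.002162
|∇h| = √(-0.0002703² + 0.002162²) = 0.002179
Seepage velocity v = K·i/n = 0.79 × 0.002179 / 0.31 = 0.005553 m/day.
t = 500 / 0.005553 = 9.004e+04 days = 247 years.

250 years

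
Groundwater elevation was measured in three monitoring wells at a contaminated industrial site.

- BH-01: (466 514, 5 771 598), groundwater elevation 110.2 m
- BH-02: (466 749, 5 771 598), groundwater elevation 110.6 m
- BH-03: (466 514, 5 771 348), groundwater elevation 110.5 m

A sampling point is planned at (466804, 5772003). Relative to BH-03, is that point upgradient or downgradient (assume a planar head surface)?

∂h/∂x = (110.6 − 110.2) / (466749 − 466514) = +0.001702
∂h/∂y = (110.5 − 110.2) / (5771348 − 5771598) = -0.001200
Head at (466804, 5772003) = 110.2 + (+0.001702)·(290) + (-0.001200)·(405) = 110.21 m.
That is lower than the 110.5 m at BH-03, so the point is downgradient.

downgradient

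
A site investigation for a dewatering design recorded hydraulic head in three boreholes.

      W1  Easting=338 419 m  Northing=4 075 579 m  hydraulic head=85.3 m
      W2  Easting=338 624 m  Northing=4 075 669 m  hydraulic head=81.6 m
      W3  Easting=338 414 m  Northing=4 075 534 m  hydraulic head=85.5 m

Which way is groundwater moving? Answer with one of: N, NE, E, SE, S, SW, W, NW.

With h = a·x + b·y + c and W1 as origin, the differences give:
  205·a + 90·b = -3.7
  (-5)·a + (-45)·b = +0.2
Eliminate b (×(-45) and ×90, subtract): -8775·a = 148.50 → a = ∂h/∂x = -0.01692
Back-substitute: b = ∂h/∂y = -0.002564.
Flow = −∇h = (+0.01692 east, +0.002564 north), which points east.

E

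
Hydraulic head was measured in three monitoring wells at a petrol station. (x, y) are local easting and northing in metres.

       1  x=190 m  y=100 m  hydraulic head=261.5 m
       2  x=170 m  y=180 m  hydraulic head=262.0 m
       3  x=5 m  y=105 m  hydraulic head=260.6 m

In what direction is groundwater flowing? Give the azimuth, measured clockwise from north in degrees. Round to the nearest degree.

214°

Taking 1 as reference: 2−1 = (-20, 80, +0.5); 3−1 = (-185, 5, -0.9).
Solve a·Δx + b·Δy = Δh: det = (-20)·5 − (-185)·80 = 14700.
∂h/∂x = [(+0.5)·5 − (-0.9)·80] / 14700 = +0.005068
∂h/∂y = [(-20)·(-0.9) − (-185)·(+0.5)] / 14700 = +0.007517
Flow direction (−∇h) has components (-0.005068 E, -0.007517 N).
Azimuth = atan2(E, N) = atan2(-0.005068, -0.007517) = 214.0° ≈ 214°.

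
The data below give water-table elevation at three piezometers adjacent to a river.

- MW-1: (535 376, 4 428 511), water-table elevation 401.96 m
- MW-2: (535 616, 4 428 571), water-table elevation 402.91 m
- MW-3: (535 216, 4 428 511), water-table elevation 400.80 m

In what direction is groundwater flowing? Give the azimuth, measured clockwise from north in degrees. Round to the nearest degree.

331°

Three-point gradient (reference MW-1): Δ to MW-2 = (240, 60, +0.95), Δ to MW-3 = (-160, 0, -1.16).
∂h/∂x = +0.007250, ∂h/∂y = -0.01317 (det = 9600).
Flow direction (−∇h) has components (-0.007250 E, +0.01317 N).
Azimuth = atan2(E, N) = atan2(-0.007250, +0.01317) = 331.2° ≈ 331°.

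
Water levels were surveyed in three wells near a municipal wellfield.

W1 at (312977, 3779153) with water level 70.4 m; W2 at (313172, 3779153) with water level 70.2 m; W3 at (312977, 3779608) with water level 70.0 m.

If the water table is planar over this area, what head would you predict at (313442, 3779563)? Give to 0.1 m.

∂h/∂x = (70.2 − 70.4) / (313172 − 312977) = -0.001026
∂h/∂y = (70.0 − 70.4) / (3779608 − 3779153) = -0.0008791
h(313442, 3779563) = 70.4 + (-0.001026)·(465) + (-0.0008791)·(410) = 70.4 -0.477 -0.360 = 69.563 m.

69.6 m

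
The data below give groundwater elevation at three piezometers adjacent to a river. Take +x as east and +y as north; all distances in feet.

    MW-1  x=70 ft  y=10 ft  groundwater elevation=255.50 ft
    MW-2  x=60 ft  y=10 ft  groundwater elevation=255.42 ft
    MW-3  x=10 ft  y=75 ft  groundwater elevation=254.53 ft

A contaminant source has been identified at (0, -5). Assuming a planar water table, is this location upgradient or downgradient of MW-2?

Taking MW-1 as reference: MW-2−MW-1 = (-10, 0, -0.08); MW-3−MW-1 = (-60, 65, -0.97).
Solve a·Δx + b·Δy = Δh: det = (-10)·65 − (-60)·0 = -650.
∂h/∂x = [(-0.08)·65 − (-0.97)·0] / -650 = +0.008000
∂h/∂y = [(-10)·(-0.97) − (-60)·(-0.08)] / -650 = -0.007538
Head at (0, -5) = 255.50 + (+0.008000)·(-70) + (-0.007538)·(-15) = 255.05 ft.
That is lower than the 255.42 ft at MW-2, so the point is downgradient.

downgradient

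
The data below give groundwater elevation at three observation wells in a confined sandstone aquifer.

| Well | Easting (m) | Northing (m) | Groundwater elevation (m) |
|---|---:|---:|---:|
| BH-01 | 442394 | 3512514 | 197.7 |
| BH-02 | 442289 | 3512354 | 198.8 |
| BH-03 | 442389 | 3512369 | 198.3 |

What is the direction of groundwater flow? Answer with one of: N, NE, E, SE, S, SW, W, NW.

NE

Taking BH-01 as reference: BH-02−BH-01 = (-105, -160, +1.1); BH-03−BH-01 = (-5, -145, +0.6).
Determinant of the coordinate differences = (-105)·(-145) − (-5)·(-160) = 14425.
∂h/∂x = [(+1.1)·(-145) − (+0.6)·(-160)] / 14425 = -0.004402
∂h/∂y = [(-105)·(+0.6) − (-5)·(+1.1)] / 14425 = -0.003986
Flow = −∇h = (+0.004402 east, +0.003986 north), which points northeast.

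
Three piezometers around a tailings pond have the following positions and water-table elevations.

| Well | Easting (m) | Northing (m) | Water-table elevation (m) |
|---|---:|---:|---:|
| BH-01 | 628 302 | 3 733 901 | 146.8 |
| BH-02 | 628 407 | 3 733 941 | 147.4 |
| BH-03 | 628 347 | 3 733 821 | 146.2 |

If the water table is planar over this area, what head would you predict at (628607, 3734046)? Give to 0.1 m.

Three-point gradient (reference BH-01): Δ to BH-02 = (105, 40, +0.6), Δ to BH-03 = (45, -80, -0.6).
∂h/∂x = +0.002353, ∂h/∂y = +0.008824 (det = -10200).
h(628607, 3734046) = 146.8 + (+0.002353)·(305) + (+0.008824)·(145) = 146.8 +0.718 +1.279 = 148.797 m.

148.8 m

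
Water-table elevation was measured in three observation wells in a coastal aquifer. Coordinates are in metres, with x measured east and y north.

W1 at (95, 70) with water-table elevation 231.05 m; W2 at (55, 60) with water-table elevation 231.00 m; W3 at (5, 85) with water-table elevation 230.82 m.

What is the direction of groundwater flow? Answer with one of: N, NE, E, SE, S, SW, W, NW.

NW

Taking W1 as reference: W2−W1 = (-40, -10, -0.05); W3−W1 = (-90, 15, -0.23).
Determinant of the coordinate differences = (-40)·15 − (-90)·(-10) = -1500.
∂h/∂x = [(-0.05)·15 − (-0.23)·(-10)] / -1500 = +0.002033
∂h/∂y = [(-40)·(-0.23) − (-90)·(-0.05)] / -1500 = -0.003133
Flow = −∇h = (-0.002033 east, +0.003133 north), which points northwest.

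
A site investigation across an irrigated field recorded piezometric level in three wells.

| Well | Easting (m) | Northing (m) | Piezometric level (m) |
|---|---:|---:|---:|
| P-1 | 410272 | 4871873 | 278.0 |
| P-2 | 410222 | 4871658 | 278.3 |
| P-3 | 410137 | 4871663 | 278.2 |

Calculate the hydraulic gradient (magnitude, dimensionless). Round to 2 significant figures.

Taking P-1 as reference: P-2−P-1 = (-50, -215, +0.3); P-3−P-1 = (-135, -210, +0.2).
Solve a·Δx + b·Δy = Δh: det = (-50)·(-210) − (-135)·(-215) = -18525.
∂h/∂x = [(+0.3)·(-210) − (+0.2)·(-215)] / -18525 = +0.001080
∂h/∂y = [(-50)·(+0.2) − (-135)·(+0.3)] / -18525 = -0.001646
|∇h| = √(0.001080² + -0.001646²) = 0.001969

0.0020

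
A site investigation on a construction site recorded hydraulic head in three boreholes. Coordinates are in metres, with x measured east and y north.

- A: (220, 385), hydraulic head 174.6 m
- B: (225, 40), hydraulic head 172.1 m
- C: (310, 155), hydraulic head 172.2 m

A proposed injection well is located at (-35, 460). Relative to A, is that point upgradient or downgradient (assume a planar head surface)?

Taking A as reference: B−A = (5, -345, -2.5); C−A = (90, -230, -2.4).
Solve a·Δx + b·Δy = Δh: det = 5·(-230) − 90·(-345) = 29900.
∂h/∂x = [(-2.5)·(-230) − (-2.4)·(-345)] / 29900 = -0.008462
∂h/∂y = [5·(-2.4) − 90·(-2.5)] / 29900 = +0.007124
Head at (-35, 460) = 174.6 + (-0.008462)·(-255) + (+0.007124)·(75) = 177.29 m.
That is higher than the 174.6 m at A, so the point is upgradient.

upgradient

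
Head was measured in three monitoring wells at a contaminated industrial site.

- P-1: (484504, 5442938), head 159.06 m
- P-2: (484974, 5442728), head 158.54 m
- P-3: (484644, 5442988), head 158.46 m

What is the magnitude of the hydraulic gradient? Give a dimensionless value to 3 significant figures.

0.00489

With h = a·x + b·y + c and P-1 as origin, the differences give:
  470·a + (-210)·b = -0.52
  140·a + 50·b = -0.60
Eliminate b (×50 and ×(-210), subtract): 52900·a = -152.000 → a = ∂h/∂x = -0.002873
Back-substitute: b = ∂h/∂y = -0.003955.
|∇h| = √(-0.002873² + -0.003955²) = 0.004888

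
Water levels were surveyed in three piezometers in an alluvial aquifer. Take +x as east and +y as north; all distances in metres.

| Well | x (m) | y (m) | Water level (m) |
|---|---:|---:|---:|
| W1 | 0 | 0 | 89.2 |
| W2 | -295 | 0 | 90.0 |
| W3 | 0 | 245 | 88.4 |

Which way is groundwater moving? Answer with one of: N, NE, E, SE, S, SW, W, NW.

∂h/∂x = (90.0 − 89.2) / (-295 − 0) = -0.002712
∂h/∂y = (88.4 − 89.2) / (245 − 0) = -0.003265
Flow = −∇h = (+0.002712 east, +0.003265 north), which points northeast.

NE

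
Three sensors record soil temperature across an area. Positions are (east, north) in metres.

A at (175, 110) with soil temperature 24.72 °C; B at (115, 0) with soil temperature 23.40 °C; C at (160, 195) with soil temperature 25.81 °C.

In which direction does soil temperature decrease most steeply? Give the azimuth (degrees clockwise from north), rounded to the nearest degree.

175°

Differences from A: to B (Δx, Δy, Δh) = (-60, -110, -1.32); to C = (-15, 85, +1.09).
Determinant of the coordinate differences = (-60)·85 − (-15)·(-110) = -6750.
∂T/∂x = [(-1.32)·85 − (+1.09)·(-110)] / -6750 = -0.001141
∂T/∂y = [(-60)·(+1.09) − (-15)·(-1.32)] / -6750 = +0.01262
Steepest decrease is along −∇f: components (+0.001141 E, -0.01262 N).
Azimuth = atan2(+0.001141, -0.01262) = 174.8° ≈ 175°.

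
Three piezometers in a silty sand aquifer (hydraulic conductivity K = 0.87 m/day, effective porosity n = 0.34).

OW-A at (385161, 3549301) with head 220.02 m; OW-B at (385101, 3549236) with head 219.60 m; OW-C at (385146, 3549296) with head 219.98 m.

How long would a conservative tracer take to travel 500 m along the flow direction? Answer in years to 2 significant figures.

92 years

Three-point gradient (reference OW-A): Δ to OW-B = (-60, -65, -0.42), Δ to OW-C = (-15, -5, -0.04).
∂h/∂x = +0.0007407, ∂h/∂y = +0.005778 (det = -675).
|∇h| = √(0.0007407² + 0.005778²) = 0.005825
Seepage velocity v = K·i/n = 0.87 × 0.005825 / 0.34 = 0.01491 m/day.
t = 500 / 0.01491 = 3.353e+04 days = 91.8 years.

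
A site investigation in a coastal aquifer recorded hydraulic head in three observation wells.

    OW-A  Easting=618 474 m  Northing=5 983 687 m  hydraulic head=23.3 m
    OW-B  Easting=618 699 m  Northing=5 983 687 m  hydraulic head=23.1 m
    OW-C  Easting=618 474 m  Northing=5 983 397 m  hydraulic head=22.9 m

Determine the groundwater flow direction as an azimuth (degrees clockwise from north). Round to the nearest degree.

147°

∂h/∂x = (23.1 − 23.3) / (618699 − 618474) = -0.0008889
∂h/∂y = (22.9 − 23.3) / (5983397 − 5983687) = +0.001379
Flow direction (−∇h) has components (+0.0008889 E, -0.001379 N).
Azimuth = atan2(E, N) = atan2(+0.0008889, -0.001379) = 147.2° ≈ 147°.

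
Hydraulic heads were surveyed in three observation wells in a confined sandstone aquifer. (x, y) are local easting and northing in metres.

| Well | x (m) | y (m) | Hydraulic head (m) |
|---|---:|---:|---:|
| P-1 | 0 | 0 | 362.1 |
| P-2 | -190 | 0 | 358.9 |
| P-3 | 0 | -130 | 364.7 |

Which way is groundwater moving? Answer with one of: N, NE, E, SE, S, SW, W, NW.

NW

∂h/∂x = (358.9 − 362.1) / (-190 − 0) = +0.01684
∂h/∂y = (364.7 − 362.1) / (-130 − 0) = -0.02000
Flow = −∇h = (-0.01684 east, +0.02000 north), which points northwest.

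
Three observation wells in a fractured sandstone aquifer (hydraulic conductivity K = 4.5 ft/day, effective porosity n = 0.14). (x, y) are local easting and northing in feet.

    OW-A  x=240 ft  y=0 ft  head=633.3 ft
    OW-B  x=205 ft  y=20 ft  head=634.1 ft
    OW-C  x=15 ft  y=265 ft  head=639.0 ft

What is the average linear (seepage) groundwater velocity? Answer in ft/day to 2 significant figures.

0.67 ft/day

With h = a·x + b·y + c and OW-A as origin, the differences give:
  (-35)·a + 20·b = +0.8
  (-225)·a + 265·b = +5.7
Eliminate b (×265 and ×20, subtract): -4775·a = 98.00 → a = ∂h/∂x = -0.02052
Back-substitute: b = ∂h/∂y = +0.004084.
|∇h| = √(-0.02052² + 0.004084²) = 0.02092
Seepage velocity v = K·i/n = 4.5 × 0.02092 / 0.14 = 0.6724 ft/day.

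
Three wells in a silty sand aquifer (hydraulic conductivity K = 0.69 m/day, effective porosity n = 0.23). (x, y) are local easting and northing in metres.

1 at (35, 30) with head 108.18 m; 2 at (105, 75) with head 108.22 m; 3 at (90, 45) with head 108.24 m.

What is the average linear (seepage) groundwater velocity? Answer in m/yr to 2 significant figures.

Taking 1 as reference: 2−1 = (70, 45, +0.04); 3−1 = (55, 15, +0.06).
Determinant of the coordinate differences = 70·15 − 55·45 = -1425.
∂h/∂x = [(+0.04)·15 − (+0.06)·45] / -1425 = +0.001474
∂h/∂y = [70·(+0.06) − 55·(+0.04)] / -1425 = -0.001404
|∇h| = √(0.001474² + -0.001404²) = 0.002036
Seepage velocity v = K·i/n = 0.69 × 0.002036 / 0.23 = 0.006108 m/day = 2.231 m/yr.

2.2 m/yr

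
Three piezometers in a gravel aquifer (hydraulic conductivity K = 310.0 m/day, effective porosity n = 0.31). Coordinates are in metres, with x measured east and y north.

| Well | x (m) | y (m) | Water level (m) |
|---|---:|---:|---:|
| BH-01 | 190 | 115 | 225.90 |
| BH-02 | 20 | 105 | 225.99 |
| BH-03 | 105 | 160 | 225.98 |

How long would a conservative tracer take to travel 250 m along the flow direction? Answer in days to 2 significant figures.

Taking BH-01 as reference: BH-02−BH-01 = (-170, -10, +0.09); BH-03−BH-01 = (-85, 45, +0.08).
Solve a·Δx + b·Δy = Δh: det = (-170)·45 − (-85)·(-10) = -8500.
∂h/∂x = [(+0.09)·45 − (+0.08)·(-10)] / -8500 = -0.0005706
∂h/∂y = [(-170)·(+0.08) − (-85)·(+0.09)] / -8500 = +0.0007000
|∇h| = √(-0.0005706² + 0.0007000²) = 0.0009031
Seepage velocity v = K·i/n = 310.0 × 0.0009031 / 0.31 = 0.9031 m/day.
t = 250 / 0.9031 = 276.8 days.

280 days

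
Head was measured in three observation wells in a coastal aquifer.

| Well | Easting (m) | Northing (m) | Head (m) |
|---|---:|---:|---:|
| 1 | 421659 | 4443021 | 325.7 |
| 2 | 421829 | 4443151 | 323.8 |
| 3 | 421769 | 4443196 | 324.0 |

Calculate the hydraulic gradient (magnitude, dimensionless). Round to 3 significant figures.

Taking 1 as reference: 2−1 = (170, 130, -1.9); 3−1 = (110, 175, -1.7).
Solve a·Δx + b·Δy = Δh: det = 170·175 − 110·130 = 15450.
∂h/∂x = [(-1.9)·175 − (-1.7)·130] / 15450 = -0.007217
∂h/∂y = [170·(-1.7) − 110·(-1.9)] / 15450 = -0.005178
|∇h| = √(-0.007217² + -0.005178²) = 0.008882

0.00888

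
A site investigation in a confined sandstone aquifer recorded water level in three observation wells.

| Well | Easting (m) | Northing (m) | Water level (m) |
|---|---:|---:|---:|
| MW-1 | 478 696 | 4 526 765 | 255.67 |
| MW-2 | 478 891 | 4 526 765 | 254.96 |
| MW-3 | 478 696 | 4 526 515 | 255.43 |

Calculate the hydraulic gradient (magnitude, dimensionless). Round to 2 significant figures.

∂h/∂x = (254.96 − 255.67) / (478891 − 478696) = -0.003641
∂h/∂y = (255.43 − 255.67) / (4526515 − 4526765) = +0.0009600
|∇h| = √(-0.003641² + 0.0009600²) = 0.003765

0.0038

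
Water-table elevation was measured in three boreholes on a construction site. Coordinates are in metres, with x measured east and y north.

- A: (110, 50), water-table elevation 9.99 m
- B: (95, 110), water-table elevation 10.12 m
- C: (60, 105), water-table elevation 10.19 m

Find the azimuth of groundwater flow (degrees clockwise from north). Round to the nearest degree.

With h = a·x + b·y + c and A as origin, the differences give:
  (-15)·a + 60·b = +0.13
  (-50)·a + 55·b = +0.20
Eliminate b (×55 and ×60, subtract): 2175·a = -4.850 → a = ∂h/∂x = -0.002230
Back-substitute: b = ∂h/∂y = +0.001609.
Flow direction (−∇h) has components (+0.002230 E, -0.001609 N).
Azimuth = atan2(E, N) = atan2(+0.002230, -0.001609) = 125.8° ≈ 126°.

126°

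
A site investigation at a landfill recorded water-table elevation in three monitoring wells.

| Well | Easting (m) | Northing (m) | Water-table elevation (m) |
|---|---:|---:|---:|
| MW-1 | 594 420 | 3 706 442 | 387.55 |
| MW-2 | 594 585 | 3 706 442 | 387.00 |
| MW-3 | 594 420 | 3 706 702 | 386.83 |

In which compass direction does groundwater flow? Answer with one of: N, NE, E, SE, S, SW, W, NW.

∂h/∂x = (387.00 − 387.55) / (594585 − 594420) = -0.003333
∂h/∂y = (386.83 − 387.55) / (3706702 − 3706442) = -0.002769
Flow = −∇h = (+0.003333 east, +0.002769 north), which points northeast.

NE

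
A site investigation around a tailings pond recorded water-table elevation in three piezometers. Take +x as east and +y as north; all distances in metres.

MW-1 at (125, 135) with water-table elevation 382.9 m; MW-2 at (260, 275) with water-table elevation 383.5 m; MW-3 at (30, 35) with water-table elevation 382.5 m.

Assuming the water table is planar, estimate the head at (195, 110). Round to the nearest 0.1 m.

384.7 m

Taking MW-1 as reference: MW-2−MW-1 = (135, 140, +0.6); MW-3−MW-1 = (-95, -100, -0.4).
Solve a·Δx + b·Δy = Δh: det = 135·(-100) − (-95)·140 = -200.
∂h/∂x = [(+0.6)·(-100) − (-0.4)·140] / -200 = +0.02000
∂h/∂y = [135·(-0.4) − (-95)·(+0.6)] / -200 = -0.01500
h(195, 110) = 382.9 + (+0.02000)·(70) + (-0.01500)·(-25) = 382.9 +1.400 +0.375 = 384.675 m.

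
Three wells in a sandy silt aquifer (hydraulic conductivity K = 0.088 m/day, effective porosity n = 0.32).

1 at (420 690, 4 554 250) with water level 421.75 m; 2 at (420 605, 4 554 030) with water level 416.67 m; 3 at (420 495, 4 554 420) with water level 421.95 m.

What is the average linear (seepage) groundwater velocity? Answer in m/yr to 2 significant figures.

2.3 m/yr

Three-point gradient (reference 1): Δ to 2 = (-85, -220, -5.08), Δ to 3 = (-195, 170, +0.20).
∂h/∂x = +0.01429, ∂h/∂y = +0.01757 (det = -57350).
|∇h| = √(0.01429² + 0.01757²) = 0.02265
Seepage velocity v = K·i/n = 0.088 × 0.02265 / 0.32 = 0.006229 m/day = 2.275 m/yr.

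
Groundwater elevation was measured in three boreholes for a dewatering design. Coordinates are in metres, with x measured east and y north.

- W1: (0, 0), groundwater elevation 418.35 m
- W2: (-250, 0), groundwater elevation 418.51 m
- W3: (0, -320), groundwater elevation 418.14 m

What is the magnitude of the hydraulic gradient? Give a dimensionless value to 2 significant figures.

∂h/∂x = (418.51 − 418.35) / (-250 − 0) = -0.0006400
∂h/∂y = (418.14 − 418.35) / (-320 − 0) = +0.0006563
|∇h| = √(-0.0006400² + 0.0006563²) = 0.0009167

0.00092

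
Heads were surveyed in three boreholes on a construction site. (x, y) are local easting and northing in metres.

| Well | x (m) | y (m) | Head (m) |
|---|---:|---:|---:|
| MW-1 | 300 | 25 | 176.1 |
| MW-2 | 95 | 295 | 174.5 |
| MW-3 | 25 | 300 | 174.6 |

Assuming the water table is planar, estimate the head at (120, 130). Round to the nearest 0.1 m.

175.7 m

Three-point gradient (reference MW-1): Δ to MW-2 = (-205, 270, -1.6), Δ to MW-3 = (-275, 275, -1.5).
∂h/∂x = -0.001958, ∂h/∂y = -0.007413 (det = 17875).
h(120, 130) = 176.1 + (-0.001958)·(-180) + (-0.007413)·(105) = 176.1 +0.352 -0.778 = 175.674 m.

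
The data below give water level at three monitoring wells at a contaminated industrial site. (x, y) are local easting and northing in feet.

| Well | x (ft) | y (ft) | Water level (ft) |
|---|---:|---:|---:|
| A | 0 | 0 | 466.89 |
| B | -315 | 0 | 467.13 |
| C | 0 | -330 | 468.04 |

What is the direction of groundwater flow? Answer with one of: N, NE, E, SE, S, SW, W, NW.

N

∂h/∂x = (467.13 − 466.89) / (-315 − 0) = -0.0007619
∂h/∂y = (468.04 − 466.89) / (-330 − 0) = -0.003485
Flow = −∇h = (+0.0007619 east, +0.003485 north), which points north.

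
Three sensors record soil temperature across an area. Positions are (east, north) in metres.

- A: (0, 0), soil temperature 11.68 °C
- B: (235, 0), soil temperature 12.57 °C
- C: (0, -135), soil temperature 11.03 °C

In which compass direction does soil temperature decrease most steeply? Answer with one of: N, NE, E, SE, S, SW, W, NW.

∂T/∂x = (12.57 − 11.68) / (235 − 0) = +0.003787
∂T/∂y = (11.03 − 11.68) / (-135 − 0) = +0.004815
Steepest decrease is along −∇f = (-0.003787 E, -0.004815 N) → southwest.

SW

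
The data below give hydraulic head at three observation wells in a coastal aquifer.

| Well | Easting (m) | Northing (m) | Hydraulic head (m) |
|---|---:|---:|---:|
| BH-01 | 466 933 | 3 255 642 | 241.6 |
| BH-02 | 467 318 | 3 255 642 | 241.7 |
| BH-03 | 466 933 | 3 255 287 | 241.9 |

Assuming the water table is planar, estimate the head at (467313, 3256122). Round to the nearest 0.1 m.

241.3 m

∂h/∂x = (241.7 − 241.6) / (467318 − 466933) = +0.0002597
∂h/∂y = (241.9 − 241.6) / (3255287 − 3255642) = -0.0008451
h(467313, 3256122) = 241.6 + (+0.0002597)·(380) + (-0.0008451)·(480) = 241.6 +0.099 -0.406 = 241.293 m.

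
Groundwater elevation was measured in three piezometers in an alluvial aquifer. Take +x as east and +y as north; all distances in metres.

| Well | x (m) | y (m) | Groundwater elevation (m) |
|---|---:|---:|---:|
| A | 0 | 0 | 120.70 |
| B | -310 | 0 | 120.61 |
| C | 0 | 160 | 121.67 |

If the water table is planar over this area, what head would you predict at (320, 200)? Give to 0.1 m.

∂h/∂x = (120.61 − 120.70) / (-310 − 0) = +0.0002903
∂h/∂y = (121.67 − 120.70) / (160 − 0) = +0.006062
h(320, 200) = 120.70 + (+0.0002903)·(320) + (+0.006062)·(200) = 120.70 +0.093 +1.212 = 122.005 m.

122.0 m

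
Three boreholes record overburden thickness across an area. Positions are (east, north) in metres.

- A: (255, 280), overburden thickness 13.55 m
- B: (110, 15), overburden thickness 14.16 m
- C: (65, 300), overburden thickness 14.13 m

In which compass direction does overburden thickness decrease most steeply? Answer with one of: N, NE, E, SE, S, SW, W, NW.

Taking A as reference: B−A = (-145, -265, +0.61); C−A = (-190, 20, +0.58).
Solve a·Δx + b·Δy = Δd: det = (-145)·20 − (-190)·(-265) = -53250.
∂d/∂x = [(+0.61)·20 − (+0.58)·(-265)] / -53250 = -0.003115
∂d/∂y = [(-145)·(+0.58) − (-190)·(+0.61)] / -53250 = -0.0005972
Steepest decrease is along −∇f = (+0.003115 E, +0.0005972 N) → east.

E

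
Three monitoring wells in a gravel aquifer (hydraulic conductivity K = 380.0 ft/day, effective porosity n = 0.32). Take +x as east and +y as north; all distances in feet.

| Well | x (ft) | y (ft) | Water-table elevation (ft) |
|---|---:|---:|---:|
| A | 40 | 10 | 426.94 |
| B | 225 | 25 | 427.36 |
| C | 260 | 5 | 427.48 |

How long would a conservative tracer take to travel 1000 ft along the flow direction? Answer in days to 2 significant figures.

With h = a·x + b·y + c and A as origin, the differences give:
  185·a + 15·b = +0.42
  220·a + (-5)·b = +0.54
Eliminate b (×(-5) and ×15, subtract): -4225·a = -10.200 → a = ∂h/∂x = +0.002414
Back-substitute: b = ∂h/∂y = -0.001775.
|∇h| = √(0.002414² + -0.001775²) = 0.002996
Seepage velocity v = K·i/n = 380.0 × 0.002996 / 0.32 = 3.558 ft/day.
t = 1000 / 3.558 = 281.1 days.

280 days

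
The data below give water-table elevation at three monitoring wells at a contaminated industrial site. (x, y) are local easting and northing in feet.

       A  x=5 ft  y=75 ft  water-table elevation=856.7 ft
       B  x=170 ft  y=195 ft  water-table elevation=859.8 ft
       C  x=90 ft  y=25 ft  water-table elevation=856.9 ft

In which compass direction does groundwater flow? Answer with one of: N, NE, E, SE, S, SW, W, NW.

With h = a·x + b·y + c and A as origin, the differences give:
  165·a + 120·b = +3.1
  85·a + (-50)·b = +0.2
Eliminate b (×(-50) and ×120, subtract): -18450·a = -179.00 → a = ∂h/∂x = +0.009702
Back-substitute: b = ∂h/∂y = +0.01249.
Flow = −∇h = (-0.009702 east, -0.01249 north), which points southwest.

SW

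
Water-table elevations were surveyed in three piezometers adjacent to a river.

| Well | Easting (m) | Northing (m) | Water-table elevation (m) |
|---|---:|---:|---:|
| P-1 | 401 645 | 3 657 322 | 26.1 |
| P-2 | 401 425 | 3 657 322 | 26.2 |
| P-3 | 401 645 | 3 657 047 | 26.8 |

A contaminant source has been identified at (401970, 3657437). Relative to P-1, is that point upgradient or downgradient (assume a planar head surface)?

downgradient

∂h/∂x = (26.2 − 26.1) / (401425 − 401645) = -0.0004545
∂h/∂y = (26.8 − 26.1) / (3657047 − 3657322) = -0.002545
Head at (401970, 3657437) = 26.1 + (-0.0004545)·(325) + (-0.002545)·(115) = 25.66 m.
That is lower than the 26.1 m at P-1, so the point is downgradient.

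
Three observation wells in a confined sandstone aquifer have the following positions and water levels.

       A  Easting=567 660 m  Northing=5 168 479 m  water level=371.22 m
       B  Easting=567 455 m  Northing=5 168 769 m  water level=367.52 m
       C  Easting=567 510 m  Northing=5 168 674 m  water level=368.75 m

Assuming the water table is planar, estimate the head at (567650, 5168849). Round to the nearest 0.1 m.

With h = a·x + b·y + c and A as origin, the differences give:
  (-205)·a + 290·b = -3.70
  (-150)·a + 195·b = -2.47
Eliminate b (×195 and ×290, subtract): 3525·a = -5.200 → a = ∂h/∂x = -0.001475
Back-substitute: b = ∂h/∂y = -0.01380.
h(567650, 5168849) = 371.22 + (-0.001475)·(-10) + (-0.01380)·(370) = 371.22 +0.015 -5.107 = 366.128 m.

366.1 m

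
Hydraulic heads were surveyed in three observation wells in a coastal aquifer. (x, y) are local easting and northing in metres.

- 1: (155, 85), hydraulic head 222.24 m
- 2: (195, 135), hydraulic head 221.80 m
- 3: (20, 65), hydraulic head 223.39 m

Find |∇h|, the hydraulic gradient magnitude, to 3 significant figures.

0.00849

Differences from 1: to 2 (Δx, Δy, Δh) = (40, 50, -0.44); to 3 = (-135, -20, +1.15).
Solve a·Δx + b·Δy = Δh: det = 40·(-20) − (-135)·50 = 5950.
∂h/∂x = [(-0.44)·(-20) − (+1.15)·50] / 5950 = -0.008185
∂h/∂y = [40·(+1.15) − (-135)·(-0.44)] / 5950 = -0.002252
|∇h| = √(-0.008185² + -0.002252²) = 0.008489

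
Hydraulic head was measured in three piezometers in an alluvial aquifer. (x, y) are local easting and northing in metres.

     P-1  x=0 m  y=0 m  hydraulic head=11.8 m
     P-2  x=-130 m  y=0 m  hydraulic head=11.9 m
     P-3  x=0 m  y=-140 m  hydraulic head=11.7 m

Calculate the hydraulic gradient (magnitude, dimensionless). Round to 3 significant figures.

0.00105

∂h/∂x = (11.9 − 11.8) / (-130 − 0) = -0.0007692
∂h/∂y = (11.7 − 11.8) / (-140 − 0) = +0.0007143
|∇h| = √(-0.0007692² + 0.0007143²) = 0.00105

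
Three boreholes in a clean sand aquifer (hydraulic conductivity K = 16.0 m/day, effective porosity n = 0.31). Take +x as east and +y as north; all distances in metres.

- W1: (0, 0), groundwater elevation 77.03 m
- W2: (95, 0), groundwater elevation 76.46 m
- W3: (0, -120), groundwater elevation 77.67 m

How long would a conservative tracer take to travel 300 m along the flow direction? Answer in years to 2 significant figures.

2.0 years

∂h/∂x = (76.46 − 77.03) / (95 − 0) = -0.006000
∂h/∂y = (77.67 − 77.03) / (-120 − 0) = -0.005333
|∇h| = √(-0.006000² + -0.005333²) = 0.008028
Seepage velocity v = K·i/n = 16.0 × 0.008028 / 0.31 = 0.4143 m/day.
t = 300 / 0.4143 = 724.1 days = 1.98 years.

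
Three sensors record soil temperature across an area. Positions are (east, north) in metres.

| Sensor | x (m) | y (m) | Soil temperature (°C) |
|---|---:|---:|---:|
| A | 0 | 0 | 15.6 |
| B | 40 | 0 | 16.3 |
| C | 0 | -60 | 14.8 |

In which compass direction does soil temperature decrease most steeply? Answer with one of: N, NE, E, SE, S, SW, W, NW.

SW

∂T/∂x = (16.3 − 15.6) / (40 − 0) = +0.01750
∂T/∂y = (14.8 − 15.6) / (-60 − 0) = +0.01333
Steepest decrease is along −∇f = (-0.01750 E, -0.01333 N) → southwest.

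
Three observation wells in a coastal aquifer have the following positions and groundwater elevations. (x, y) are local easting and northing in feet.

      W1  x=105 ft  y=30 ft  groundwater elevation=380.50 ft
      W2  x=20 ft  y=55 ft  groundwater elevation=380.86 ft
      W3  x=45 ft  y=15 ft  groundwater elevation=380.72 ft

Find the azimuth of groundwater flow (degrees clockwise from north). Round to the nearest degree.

105°

With h = a·x + b·y + c and W1 as origin, the differences give:
  (-85)·a + 25·b = +0.36
  (-60)·a + (-15)·b = +0.22
Eliminate b (×(-15) and ×25, subtract): 2775·a = -10.900 → a = ∂h/∂x = -0.003928
Back-substitute: b = ∂h/∂y = +0.001045.
Flow direction (−∇h) has components (+0.003928 E, -0.001045 N).
Azimuth = atan2(E, N) = atan2(+0.003928, -0.001045) = 104.9° ≈ 105°.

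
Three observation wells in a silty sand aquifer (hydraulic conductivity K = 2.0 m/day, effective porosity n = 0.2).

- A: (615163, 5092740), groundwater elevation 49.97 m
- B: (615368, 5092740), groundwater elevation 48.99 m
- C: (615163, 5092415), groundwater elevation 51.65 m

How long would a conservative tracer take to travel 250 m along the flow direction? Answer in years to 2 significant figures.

∂h/∂x = (48.99 − 49.97) / (615368 − 615163) = -0.004780
∂h/∂y = (51.65 − 49.97) / (5092415 − 5092740) = -0.005169
|∇h| = √(-0.004780² + -0.005169²) = 0.00704
Seepage velocity v = K·i/n = 2.0 × 0.00704 / 0.2 = 0.0704 m/day.
t = 250 / 0.0704 = 3551 days = 9.72 years.

9.7 years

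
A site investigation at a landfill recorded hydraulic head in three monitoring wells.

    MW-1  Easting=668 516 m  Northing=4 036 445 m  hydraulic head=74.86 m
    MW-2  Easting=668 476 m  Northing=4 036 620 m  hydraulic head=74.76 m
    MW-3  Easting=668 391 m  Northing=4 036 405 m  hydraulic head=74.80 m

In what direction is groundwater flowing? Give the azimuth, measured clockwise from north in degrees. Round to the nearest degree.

Taking MW-1 as reference: MW-2−MW-1 = (-40, 175, -0.10); MW-3−MW-1 = (-125, -40, -0.06).
Solve a·Δx + b·Δy = Δh: det = (-40)·(-40) − (-125)·175 = 23475.
∂h/∂x = [(-0.10)·(-40) − (-0.06)·175] / 23475 = +0.0006177
∂h/∂y = [(-40)·(-0.06) − (-125)·(-0.10)] / 23475 = -0.0004302
Flow direction (−∇h) has components (-0.0006177 E, +0.0004302 N).
Azimuth = atan2(E, N) = atan2(-0.0006177, +0.0004302) = 304.9° ≈ 305°.

305°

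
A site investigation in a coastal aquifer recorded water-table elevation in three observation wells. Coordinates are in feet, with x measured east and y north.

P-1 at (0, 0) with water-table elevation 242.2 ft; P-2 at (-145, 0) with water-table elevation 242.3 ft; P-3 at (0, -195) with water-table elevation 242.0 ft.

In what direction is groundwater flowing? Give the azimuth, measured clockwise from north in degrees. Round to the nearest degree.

∂h/∂x = (242.3 − 242.2) / (-145 − 0) = -0.0006897
∂h/∂y = (242.0 − 242.2) / (-195 − 0) = +0.001026
Flow direction (−∇h) has components (+0.0006897 E, -0.001026 N).
Azimuth = atan2(E, N) = atan2(+0.0006897, -0.001026) = 146.1° ≈ 146°.

146°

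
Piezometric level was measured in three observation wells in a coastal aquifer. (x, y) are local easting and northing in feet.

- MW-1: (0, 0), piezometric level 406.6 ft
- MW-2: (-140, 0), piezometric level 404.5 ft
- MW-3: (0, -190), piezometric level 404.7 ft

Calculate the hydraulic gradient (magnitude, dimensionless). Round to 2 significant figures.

∂h/∂x = (404.5 − 406.6) / (-140 − 0) = +0.01500
∂h/∂y = (404.7 − 406.6) / (-190 − 0) = +0.01000
|∇h| = √(0.01500² + 0.01000²) = 0.01803

0.018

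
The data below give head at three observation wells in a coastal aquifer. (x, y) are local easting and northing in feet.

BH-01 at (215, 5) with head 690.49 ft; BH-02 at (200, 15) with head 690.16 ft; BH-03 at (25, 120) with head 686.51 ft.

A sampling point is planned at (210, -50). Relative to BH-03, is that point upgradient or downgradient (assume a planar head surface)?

upgradient

Taking BH-01 as reference: BH-02−BH-01 = (-15, 10, -0.33); BH-03−BH-01 = (-190, 115, -3.98).
Solve a·Δx + b·Δy = Δh: det = (-15)·115 − (-190)·10 = 175.
∂h/∂x = [(-0.33)·115 − (-3.98)·10] / 175 = +0.01057
∂h/∂y = [(-15)·(-3.98) − (-190)·(-0.33)] / 175 = -0.01714
Head at (210, -50) = 690.49 + (+0.01057)·(-5) + (-0.01714)·(-55) = 691.38 ft.
That is higher than the 686.51 ft at BH-03, so the point is upgradient.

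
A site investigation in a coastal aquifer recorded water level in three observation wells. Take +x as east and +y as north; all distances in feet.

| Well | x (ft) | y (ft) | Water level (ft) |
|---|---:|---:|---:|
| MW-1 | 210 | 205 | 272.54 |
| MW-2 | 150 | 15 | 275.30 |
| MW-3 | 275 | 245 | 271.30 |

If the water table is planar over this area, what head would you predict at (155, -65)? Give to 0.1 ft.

Taking MW-1 as reference: MW-2−MW-1 = (-60, -190, +2.76); MW-3−MW-1 = (65, 40, -1.24).
Solve a·Δx + b·Δy = Δh: det = (-60)·40 − 65·(-190) = 9950.
∂h/∂x = [(+2.76)·40 − (-1.24)·(-190)] / 9950 = -0.01258
∂h/∂y = [(-60)·(-1.24) − 65·(+2.76)] / 9950 = -0.01055
h(155, -65) = 272.54 + (-0.01258)·(-55) + (-0.01055)·(-270) = 272.54 +0.692 +2.849 = 276.081 ft.

276.1 ft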